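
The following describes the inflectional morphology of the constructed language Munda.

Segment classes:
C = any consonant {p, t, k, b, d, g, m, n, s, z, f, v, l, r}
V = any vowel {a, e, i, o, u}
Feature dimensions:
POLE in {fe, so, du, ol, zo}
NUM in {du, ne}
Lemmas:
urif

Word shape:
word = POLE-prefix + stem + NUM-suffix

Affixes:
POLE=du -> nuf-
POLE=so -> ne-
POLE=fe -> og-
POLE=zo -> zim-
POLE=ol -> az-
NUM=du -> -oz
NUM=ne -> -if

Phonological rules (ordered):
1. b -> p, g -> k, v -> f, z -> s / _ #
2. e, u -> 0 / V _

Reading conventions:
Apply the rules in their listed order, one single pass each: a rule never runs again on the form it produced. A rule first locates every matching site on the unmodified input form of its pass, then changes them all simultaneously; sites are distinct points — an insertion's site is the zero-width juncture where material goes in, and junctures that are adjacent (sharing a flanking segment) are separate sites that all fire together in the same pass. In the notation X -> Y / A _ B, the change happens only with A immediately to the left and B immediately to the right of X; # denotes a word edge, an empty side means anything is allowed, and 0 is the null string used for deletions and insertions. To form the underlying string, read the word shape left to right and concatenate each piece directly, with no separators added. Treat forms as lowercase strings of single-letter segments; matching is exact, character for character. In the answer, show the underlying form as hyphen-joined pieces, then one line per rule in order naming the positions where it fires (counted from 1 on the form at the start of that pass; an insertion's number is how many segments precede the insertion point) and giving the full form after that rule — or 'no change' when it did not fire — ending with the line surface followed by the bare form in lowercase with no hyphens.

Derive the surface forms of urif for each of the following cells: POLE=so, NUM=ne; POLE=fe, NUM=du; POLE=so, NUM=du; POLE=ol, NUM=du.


cell POLE=so, NUM=ne:
underlying: ne-urif-if
1. b -> p, g -> k, v -> f, z -> s / _ #: no change
2. e, u -> 0 / V _: fires at position(s) 3: nerifif
surface: nerifif

cell POLE=fe, NUM=du:
underlying: og-urif-oz
1. b -> p, g -> k, v -> f, z -> s / _ #: fires at position(s) 8: ogurifos
2. e, u -> 0 / V _: no change
surface: ogurifos

cell POLE=so, NUM=du:
underlying: ne-urif-oz
1. b -> p, g -> k, v -> f, z -> s / _ #: fires at position(s) 8: neurifos
2. e, u -> 0 / V _: fires at position(s) 3: nerifos
surface: nerifos

cell POLE=ol, NUM=du:
underlying: az-urif-oz
1. b -> p, g -> k, v -> f, z -> s / _ #: fires at position(s) 8: azurifos
2. e, u -> 0 / V _: no change
surface: azurifos


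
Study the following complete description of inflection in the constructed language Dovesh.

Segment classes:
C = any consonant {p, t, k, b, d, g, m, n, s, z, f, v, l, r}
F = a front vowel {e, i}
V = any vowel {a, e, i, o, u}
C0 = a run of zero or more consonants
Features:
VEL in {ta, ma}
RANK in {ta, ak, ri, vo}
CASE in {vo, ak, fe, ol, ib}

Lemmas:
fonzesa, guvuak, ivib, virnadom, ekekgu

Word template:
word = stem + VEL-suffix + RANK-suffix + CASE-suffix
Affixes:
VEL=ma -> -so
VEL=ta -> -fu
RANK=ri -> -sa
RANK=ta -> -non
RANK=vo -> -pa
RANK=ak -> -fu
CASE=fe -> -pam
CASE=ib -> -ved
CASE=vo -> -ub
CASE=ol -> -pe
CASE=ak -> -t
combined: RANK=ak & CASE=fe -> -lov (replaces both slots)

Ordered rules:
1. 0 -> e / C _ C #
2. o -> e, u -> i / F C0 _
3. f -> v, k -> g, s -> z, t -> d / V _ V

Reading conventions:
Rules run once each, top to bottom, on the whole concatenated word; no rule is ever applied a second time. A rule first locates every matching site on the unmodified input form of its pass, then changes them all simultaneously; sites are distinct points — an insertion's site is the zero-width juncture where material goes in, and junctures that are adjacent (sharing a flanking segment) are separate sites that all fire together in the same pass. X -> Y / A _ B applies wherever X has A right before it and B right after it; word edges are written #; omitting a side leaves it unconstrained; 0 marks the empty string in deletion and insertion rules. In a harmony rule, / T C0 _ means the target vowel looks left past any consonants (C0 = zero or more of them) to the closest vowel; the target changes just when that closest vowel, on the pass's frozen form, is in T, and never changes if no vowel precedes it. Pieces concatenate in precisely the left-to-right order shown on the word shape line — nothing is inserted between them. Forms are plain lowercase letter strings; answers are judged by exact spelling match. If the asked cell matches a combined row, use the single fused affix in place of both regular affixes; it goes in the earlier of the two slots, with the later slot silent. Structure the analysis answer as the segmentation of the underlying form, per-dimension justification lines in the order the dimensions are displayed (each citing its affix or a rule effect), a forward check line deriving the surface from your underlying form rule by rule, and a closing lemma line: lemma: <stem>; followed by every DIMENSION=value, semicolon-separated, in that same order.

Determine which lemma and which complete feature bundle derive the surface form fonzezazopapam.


underlying: fonzesa-so-pa-pam
VEL=ma - signalled by the affix -so
RANK=vo - signalled by the affix -pa
CASE=fe - signalled by the affix -pam
check: fonzesasopapam -> fonzesasopapam -> fonzesasopapam -> fonzezazopapam
lemma: fonzesa; VEL=ma; RANK=vo; CASE=fe


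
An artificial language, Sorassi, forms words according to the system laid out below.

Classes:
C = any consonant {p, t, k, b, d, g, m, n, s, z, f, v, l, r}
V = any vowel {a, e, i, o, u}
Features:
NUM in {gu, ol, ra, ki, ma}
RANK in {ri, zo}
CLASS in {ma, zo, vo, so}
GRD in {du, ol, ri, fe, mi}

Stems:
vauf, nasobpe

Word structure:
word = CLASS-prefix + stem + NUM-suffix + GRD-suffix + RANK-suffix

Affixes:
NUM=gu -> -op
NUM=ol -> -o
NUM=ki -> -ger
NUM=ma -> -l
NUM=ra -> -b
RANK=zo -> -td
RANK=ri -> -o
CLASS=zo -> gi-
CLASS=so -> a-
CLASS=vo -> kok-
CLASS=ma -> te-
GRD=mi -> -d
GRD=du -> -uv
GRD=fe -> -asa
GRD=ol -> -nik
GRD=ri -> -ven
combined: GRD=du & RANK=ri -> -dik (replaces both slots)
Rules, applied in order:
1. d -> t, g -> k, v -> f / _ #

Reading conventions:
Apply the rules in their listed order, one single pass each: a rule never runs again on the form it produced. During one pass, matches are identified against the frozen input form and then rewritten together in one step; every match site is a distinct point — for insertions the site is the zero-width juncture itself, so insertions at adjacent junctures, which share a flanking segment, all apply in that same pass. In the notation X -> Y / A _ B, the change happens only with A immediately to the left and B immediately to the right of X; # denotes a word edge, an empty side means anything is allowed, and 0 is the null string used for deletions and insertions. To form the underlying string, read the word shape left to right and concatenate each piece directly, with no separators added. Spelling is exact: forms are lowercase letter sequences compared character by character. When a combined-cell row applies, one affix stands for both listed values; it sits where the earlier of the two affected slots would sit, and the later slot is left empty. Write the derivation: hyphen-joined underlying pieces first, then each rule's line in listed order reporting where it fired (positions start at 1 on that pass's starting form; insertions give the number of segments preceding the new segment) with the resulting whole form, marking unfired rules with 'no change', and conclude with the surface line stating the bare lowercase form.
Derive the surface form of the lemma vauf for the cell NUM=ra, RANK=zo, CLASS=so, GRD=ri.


underlying: a-vauf-b-ven-td
1. d -> t, g -> k, v -> f / _ #: fires at position(s) 11: avaufbventt
surface: avaufbventt


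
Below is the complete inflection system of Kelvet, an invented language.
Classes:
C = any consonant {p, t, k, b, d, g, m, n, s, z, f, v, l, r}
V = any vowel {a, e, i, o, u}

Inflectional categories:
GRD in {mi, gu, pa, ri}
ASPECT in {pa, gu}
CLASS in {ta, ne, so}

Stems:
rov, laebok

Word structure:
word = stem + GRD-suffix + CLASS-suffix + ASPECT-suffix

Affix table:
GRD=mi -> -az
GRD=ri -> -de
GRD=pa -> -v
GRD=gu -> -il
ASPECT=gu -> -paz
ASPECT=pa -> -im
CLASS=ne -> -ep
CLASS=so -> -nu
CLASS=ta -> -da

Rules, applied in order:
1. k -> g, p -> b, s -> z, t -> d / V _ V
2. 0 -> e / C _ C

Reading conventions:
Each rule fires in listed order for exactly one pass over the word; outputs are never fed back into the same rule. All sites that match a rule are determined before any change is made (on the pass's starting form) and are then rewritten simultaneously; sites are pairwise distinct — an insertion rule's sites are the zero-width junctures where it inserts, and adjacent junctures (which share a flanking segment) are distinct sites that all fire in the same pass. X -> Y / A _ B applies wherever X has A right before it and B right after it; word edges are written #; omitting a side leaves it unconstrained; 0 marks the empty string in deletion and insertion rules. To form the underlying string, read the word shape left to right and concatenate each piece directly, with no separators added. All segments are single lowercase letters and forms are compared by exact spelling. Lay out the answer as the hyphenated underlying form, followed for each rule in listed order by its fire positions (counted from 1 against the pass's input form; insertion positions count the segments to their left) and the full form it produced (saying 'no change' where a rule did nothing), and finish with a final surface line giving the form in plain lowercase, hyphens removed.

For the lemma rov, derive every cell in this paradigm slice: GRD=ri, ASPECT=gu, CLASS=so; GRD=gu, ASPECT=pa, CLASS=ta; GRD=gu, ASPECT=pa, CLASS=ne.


cell GRD=ri, ASPECT=gu, CLASS=so:
underlying: rov-de-nu-paz
1. k -> g, p -> b, s -> z, t -> d / V _ V: fires at position(s) 8: rovdenubaz
2. 0 -> e / C _ C: inserts after position(s) 3: rovedenubaz
surface: rovedenubaz

cell GRD=gu, ASPECT=pa, CLASS=ta:
underlying: rov-il-da-im
1. k -> g, p -> b, s -> z, t -> d / V _ V: no change
2. 0 -> e / C _ C: inserts after position(s) 5: roviledaim
surface: roviledaim

cell GRD=gu, ASPECT=pa, CLASS=ne:
underlying: rov-il-ep-im
1. k -> g, p -> b, s -> z, t -> d / V _ V: fires at position(s) 7: rovilebim
2. 0 -> e / C _ C: no change
surface: rovilebim


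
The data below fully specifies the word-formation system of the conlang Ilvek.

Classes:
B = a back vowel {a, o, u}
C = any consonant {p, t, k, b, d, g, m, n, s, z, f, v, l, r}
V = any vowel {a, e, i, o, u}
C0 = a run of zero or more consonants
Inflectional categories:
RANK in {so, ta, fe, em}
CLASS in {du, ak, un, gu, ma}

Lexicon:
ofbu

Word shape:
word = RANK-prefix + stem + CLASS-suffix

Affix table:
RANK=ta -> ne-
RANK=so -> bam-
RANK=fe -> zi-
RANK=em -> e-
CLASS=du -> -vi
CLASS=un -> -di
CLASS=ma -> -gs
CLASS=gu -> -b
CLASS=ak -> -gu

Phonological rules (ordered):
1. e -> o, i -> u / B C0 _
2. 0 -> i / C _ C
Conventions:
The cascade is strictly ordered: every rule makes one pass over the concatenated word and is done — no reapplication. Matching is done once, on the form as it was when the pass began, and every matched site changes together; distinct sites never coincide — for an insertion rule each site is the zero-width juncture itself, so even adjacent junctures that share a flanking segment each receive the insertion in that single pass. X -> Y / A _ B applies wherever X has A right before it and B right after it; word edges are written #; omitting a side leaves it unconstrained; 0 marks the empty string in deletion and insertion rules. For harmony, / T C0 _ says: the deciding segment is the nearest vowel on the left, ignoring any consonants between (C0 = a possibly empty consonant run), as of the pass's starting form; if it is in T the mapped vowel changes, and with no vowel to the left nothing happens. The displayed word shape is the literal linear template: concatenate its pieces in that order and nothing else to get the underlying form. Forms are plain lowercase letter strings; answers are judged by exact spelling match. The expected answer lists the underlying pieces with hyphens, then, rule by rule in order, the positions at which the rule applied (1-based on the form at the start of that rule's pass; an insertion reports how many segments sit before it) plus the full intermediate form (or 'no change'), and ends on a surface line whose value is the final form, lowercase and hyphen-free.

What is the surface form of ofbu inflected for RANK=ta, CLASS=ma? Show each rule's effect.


underlying: ne-ofbu-gs
1. e -> o, i -> u / B C0 _: no change
2. 0 -> i / C _ C: inserts after position(s) 4, 7: neofibugis
surface: neofibugis


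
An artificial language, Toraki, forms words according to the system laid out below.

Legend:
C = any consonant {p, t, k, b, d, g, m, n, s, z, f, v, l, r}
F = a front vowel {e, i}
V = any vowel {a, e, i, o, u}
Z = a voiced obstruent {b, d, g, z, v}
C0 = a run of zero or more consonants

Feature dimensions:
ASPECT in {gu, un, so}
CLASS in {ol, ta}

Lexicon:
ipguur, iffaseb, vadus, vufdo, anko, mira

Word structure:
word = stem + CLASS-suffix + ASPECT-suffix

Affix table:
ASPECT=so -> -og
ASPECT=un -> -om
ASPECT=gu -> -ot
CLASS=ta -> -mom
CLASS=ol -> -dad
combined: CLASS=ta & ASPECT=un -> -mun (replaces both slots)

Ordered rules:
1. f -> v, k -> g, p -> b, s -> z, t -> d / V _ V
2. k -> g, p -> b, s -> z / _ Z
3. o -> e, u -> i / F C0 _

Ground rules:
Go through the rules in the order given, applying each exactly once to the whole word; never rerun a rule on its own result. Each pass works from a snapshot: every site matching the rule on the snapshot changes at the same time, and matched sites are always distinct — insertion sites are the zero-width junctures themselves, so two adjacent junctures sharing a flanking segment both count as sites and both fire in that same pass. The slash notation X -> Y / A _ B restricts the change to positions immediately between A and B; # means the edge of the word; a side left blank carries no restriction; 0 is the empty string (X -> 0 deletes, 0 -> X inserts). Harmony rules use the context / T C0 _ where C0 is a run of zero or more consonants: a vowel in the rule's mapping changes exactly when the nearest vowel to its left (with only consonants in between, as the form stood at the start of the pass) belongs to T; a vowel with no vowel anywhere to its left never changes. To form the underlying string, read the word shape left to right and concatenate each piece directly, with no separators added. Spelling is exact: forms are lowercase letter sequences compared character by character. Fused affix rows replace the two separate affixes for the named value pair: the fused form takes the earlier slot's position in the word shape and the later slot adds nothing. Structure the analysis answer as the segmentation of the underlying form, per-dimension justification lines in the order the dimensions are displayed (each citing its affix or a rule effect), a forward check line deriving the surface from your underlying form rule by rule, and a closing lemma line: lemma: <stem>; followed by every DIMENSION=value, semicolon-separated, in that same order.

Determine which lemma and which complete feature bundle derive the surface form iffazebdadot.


underlying: iffaseb-dad-ot
ASPECT=gu - signalled by the affix -ot
CLASS=ol - signalled by the affix -dad
check: iffasebdadot -> iffazebdadot -> iffazebdadot -> iffazebdadot
lemma: iffaseb; ASPECT=gu; CLASS=ol


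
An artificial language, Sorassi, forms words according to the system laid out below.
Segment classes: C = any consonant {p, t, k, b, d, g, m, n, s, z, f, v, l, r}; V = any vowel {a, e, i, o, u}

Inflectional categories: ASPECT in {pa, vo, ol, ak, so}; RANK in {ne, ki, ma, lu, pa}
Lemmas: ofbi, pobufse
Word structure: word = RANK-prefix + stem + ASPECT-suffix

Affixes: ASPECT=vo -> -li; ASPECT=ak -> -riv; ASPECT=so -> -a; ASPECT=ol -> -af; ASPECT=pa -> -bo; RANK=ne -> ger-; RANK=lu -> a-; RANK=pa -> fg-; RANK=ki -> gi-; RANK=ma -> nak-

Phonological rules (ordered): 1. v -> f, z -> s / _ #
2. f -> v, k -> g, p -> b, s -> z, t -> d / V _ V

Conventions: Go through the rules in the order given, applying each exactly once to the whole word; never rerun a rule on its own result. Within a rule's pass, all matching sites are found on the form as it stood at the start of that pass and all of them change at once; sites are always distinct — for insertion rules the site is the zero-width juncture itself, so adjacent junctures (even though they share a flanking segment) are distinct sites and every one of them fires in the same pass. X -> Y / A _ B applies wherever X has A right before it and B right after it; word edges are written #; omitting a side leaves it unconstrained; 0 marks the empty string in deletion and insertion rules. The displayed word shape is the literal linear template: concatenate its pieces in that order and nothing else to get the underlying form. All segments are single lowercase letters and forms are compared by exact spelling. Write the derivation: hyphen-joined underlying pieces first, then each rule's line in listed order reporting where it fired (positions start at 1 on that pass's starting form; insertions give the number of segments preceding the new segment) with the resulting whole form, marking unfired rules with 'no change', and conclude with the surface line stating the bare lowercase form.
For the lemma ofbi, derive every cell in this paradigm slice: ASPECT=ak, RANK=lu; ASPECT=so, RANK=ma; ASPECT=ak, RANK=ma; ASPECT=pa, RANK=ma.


cell ASPECT=ak, RANK=lu:
underlying: a-ofbi-riv
1. v -> f, z -> s / _ #: fires at position(s) 8: aofbirif
2. f -> v, k -> g, p -> b, s -> z, t -> d / V _ V: no change
surface: aofbirif

cell ASPECT=so, RANK=ma:
underlying: nak-ofbi-a
1. v -> f, z -> s / _ #: no change
2. f -> v, k -> g, p -> b, s -> z, t -> d / V _ V: fires at position(s) 3: nagofbia
surface: nagofbia

cell ASPECT=ak, RANK=ma:
underlying: nak-ofbi-riv
1. v -> f, z -> s / _ #: fires at position(s) 10: nakofbirif
2. f -> v, k -> g, p -> b, s -> z, t -> d / V _ V: fires at position(s) 3: nagofbirif
surface: nagofbirif

cell ASPECT=pa, RANK=ma:
underlying: nak-ofbi-bo
1. v -> f, z -> s / _ #: no change
2. f -> v, k -> g, p -> b, s -> z, t -> d / V _ V: fires at position(s) 3: nagofbibo
surface: nagofbibo


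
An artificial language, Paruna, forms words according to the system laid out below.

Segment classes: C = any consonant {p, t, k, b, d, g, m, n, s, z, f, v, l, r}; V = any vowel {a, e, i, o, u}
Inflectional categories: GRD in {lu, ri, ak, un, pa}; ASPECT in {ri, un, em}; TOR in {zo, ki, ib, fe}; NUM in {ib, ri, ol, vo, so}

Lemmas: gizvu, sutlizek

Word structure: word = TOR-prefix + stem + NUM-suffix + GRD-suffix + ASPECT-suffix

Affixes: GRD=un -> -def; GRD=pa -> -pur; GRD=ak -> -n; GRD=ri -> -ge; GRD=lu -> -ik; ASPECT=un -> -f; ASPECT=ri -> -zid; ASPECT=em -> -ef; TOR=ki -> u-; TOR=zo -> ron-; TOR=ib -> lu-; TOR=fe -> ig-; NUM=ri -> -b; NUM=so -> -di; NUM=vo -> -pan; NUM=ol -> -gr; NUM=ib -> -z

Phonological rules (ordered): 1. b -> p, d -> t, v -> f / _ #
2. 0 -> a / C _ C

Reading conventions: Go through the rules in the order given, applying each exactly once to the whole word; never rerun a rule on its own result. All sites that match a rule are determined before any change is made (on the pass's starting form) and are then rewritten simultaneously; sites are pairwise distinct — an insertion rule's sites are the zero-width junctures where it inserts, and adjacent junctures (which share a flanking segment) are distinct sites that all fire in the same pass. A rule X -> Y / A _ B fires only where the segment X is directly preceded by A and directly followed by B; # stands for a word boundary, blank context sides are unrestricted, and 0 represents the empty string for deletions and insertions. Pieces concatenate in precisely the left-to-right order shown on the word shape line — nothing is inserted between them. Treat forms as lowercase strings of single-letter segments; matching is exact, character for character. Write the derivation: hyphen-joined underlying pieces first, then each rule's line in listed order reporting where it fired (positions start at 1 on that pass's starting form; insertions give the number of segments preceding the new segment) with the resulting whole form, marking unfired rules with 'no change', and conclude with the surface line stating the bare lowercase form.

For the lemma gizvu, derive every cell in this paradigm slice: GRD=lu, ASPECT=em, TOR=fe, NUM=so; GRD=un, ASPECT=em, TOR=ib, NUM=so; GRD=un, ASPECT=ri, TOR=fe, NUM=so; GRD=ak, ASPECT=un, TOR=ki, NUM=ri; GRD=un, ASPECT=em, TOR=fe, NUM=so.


cell GRD=lu, ASPECT=em, TOR=fe, NUM=so:
underlying: ig-gizvu-di-ik-ef
1. b -> p, d -> t, v -> f / _ #: no change
2. 0 -> a / C _ C: inserts after position(s) 2, 5: igagizavudiikef
surface: igagizavudiikef

cell GRD=un, ASPECT=em, TOR=ib, NUM=so:
underlying: lu-gizvu-di-def-ef
1. b -> p, d -> t, v -> f / _ #: no change
2. 0 -> a / C _ C: inserts after position(s) 5: lugizavudidefef
surface: lugizavudidefef

cell GRD=un, ASPECT=ri, TOR=fe, NUM=so:
underlying: ig-gizvu-di-def-zid
1. b -> p, d -> t, v -> f / _ #: fires at position(s) 15: iggizvudidefzit
2. 0 -> a / C _ C: inserts after position(s) 2, 5, 12: igagizavudidefazit
surface: igagizavudidefazit

cell GRD=ak, ASPECT=un, TOR=ki, NUM=ri:
underlying: u-gizvu-b-n-f
1. b -> p, d -> t, v -> f / _ #: no change
2. 0 -> a / C _ C: inserts after position(s) 4, 7, 8: ugizavubanaf
surface: ugizavubanaf

cell GRD=un, ASPECT=em, TOR=fe, NUM=so:
underlying: ig-gizvu-di-def-ef
1. b -> p, d -> t, v -> f / _ #: no change
2. 0 -> a / C _ C: inserts after position(s) 2, 5: igagizavudidefef
surface: igagizavudidefef


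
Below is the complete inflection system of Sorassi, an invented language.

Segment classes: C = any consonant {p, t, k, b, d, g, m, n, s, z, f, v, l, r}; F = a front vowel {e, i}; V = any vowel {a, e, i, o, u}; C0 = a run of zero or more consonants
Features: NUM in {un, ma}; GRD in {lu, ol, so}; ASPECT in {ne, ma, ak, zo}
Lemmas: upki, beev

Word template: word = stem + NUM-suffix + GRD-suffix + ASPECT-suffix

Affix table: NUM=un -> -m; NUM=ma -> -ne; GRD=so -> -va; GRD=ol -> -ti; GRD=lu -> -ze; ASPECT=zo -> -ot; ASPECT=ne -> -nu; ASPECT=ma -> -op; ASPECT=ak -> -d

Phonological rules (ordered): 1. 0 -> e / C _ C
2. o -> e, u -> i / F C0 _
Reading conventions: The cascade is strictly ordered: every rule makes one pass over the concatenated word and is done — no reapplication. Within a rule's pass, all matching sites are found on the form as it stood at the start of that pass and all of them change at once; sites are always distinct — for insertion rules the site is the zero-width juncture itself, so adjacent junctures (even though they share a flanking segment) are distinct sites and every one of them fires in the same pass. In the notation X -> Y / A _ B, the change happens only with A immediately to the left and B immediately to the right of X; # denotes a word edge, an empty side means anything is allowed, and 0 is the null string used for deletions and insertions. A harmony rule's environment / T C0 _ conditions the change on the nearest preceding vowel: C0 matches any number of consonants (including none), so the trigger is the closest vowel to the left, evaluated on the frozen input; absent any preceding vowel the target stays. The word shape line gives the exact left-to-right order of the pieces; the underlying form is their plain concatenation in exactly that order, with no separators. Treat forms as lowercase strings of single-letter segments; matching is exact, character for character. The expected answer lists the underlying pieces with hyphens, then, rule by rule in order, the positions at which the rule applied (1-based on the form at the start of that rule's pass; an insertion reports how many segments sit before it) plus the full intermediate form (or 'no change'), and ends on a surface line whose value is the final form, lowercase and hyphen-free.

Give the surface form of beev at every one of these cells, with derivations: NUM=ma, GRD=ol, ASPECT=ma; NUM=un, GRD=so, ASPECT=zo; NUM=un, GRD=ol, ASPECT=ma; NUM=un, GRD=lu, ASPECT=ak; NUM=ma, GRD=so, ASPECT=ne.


cell NUM=ma, GRD=ol, ASPECT=ma:
underlying: beev-ne-ti-op
1. 0 -> e / C _ C: inserts after position(s) 4: beevenetiop
2. o -> e, u -> i / F C0 _: fires at position(s) 10: beevenetiep
surface: beevenetiep

cell NUM=un, GRD=so, ASPECT=zo:
underlying: beev-m-va-ot
1. 0 -> e / C _ C: inserts after position(s) 4, 5: beevemevaot
2. o -> e, u -> i / F C0 _: no change
surface: beevemevaot

cell NUM=un, GRD=ol, ASPECT=ma:
underlying: beev-m-ti-op
1. 0 -> e / C _ C: inserts after position(s) 4, 5: beevemetiop
2. o -> e, u -> i / F C0 _: fires at position(s) 10: beevemetiep
surface: beevemetiep

cell NUM=un, GRD=lu, ASPECT=ak:
underlying: beev-m-ze-d
1. 0 -> e / C _ C: inserts after position(s) 4, 5: beevemezed
2. o -> e, u -> i / F C0 _: no change
surface: beevemezed

cell NUM=ma, GRD=so, ASPECT=ne:
underlying: beev-ne-va-nu
1. 0 -> e / C _ C: inserts after position(s) 4: beevenevanu
2. o -> e, u -> i / F C0 _: no change
surface: beevenevanu


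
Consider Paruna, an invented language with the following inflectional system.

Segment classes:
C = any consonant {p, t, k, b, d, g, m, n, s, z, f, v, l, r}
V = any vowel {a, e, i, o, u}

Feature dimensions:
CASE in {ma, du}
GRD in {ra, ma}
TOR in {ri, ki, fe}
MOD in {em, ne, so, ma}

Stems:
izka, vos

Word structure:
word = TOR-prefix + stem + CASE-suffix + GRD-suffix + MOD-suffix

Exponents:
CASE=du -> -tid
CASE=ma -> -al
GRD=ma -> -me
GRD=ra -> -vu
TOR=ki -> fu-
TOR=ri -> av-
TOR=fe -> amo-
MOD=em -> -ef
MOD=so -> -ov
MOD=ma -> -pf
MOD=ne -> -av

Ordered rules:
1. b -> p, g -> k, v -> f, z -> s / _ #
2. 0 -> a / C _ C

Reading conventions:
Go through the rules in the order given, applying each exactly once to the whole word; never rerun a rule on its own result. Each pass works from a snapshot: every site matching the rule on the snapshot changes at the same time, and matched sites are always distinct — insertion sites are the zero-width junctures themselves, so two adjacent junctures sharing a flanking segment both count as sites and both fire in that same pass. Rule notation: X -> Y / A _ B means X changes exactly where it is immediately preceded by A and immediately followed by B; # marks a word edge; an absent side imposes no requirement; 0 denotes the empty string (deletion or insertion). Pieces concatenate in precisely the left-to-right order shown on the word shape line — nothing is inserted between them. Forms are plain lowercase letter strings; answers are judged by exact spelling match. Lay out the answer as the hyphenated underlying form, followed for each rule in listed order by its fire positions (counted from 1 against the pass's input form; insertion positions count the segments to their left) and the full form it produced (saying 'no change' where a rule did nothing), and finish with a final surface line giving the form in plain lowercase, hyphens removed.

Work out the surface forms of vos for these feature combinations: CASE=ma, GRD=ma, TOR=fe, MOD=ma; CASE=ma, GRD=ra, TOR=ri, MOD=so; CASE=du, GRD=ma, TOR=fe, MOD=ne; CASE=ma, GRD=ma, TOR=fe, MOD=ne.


cell CASE=ma, GRD=ma, TOR=fe, MOD=ma:
underlying: amo-vos-al-me-pf
1. b -> p, g -> k, v -> f, z -> s / _ #: no change
2. 0 -> a / C _ C: inserts after position(s) 8, 11: amovosalamepaf
surface: amovosalamepaf

cell CASE=ma, GRD=ra, TOR=ri, MOD=so:
underlying: av-vos-al-vu-ov
1. b -> p, g -> k, v -> f, z -> s / _ #: fires at position(s) 11: avvosalvuof
2. 0 -> a / C _ C: inserts after position(s) 2, 7: avavosalavuof
surface: avavosalavuof

cell CASE=du, GRD=ma, TOR=fe, MOD=ne:
underlying: amo-vos-tid-me-av
1. b -> p, g -> k, v -> f, z -> s / _ #: fires at position(s) 13: amovostidmeaf
2. 0 -> a / C _ C: inserts after position(s) 6, 9: amovosatidameaf
surface: amovosatidameaf

cell CASE=ma, GRD=ma, TOR=fe, MOD=ne:
underlying: amo-vos-al-me-av
1. b -> p, g -> k, v -> f, z -> s / _ #: fires at position(s) 12: amovosalmeaf
2. 0 -> a / C _ C: inserts after position(s) 8: amovosalameaf
surface: amovosalameaf


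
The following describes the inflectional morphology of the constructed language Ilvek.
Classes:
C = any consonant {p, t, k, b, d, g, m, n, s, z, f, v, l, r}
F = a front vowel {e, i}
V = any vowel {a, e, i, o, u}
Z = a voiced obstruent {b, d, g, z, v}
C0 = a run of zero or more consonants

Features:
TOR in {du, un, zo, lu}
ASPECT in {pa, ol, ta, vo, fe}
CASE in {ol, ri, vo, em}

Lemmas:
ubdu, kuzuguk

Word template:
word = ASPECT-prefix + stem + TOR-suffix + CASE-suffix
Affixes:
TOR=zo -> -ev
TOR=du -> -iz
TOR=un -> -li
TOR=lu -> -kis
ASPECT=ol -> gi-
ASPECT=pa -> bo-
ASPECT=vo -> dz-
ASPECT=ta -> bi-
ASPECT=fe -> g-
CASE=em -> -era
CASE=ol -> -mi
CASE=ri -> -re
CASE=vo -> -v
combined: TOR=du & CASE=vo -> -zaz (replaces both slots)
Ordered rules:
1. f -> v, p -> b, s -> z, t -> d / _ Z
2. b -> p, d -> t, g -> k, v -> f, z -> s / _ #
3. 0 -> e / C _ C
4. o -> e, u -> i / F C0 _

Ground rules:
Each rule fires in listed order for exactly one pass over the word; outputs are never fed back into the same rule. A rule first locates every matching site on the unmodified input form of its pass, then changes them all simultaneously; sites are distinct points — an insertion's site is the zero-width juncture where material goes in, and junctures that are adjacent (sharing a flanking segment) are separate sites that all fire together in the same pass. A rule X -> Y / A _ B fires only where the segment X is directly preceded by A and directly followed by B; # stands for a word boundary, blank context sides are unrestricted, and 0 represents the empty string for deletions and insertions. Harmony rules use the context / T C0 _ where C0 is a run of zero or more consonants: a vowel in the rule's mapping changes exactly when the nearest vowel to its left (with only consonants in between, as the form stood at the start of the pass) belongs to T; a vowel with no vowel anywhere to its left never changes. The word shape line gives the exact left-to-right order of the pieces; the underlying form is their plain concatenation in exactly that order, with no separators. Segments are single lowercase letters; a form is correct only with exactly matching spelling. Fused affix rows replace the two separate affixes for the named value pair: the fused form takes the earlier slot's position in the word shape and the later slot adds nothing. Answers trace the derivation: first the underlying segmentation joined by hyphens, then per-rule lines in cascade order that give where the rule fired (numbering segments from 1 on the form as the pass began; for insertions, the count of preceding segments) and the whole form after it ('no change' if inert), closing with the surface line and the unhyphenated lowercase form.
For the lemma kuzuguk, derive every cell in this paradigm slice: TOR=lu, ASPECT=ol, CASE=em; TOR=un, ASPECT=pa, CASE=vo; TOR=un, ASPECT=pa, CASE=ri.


cell TOR=lu, ASPECT=ol, CASE=em:
underlying: gi-kuzuguk-kis-era
1. f -> v, p -> b, s -> z, t -> d / _ Z: no change
2. b -> p, d -> t, g -> k, v -> f, z -> s / _ #: no change
3. 0 -> e / C _ C: inserts after position(s) 9: gikuzugukekisera
4. o -> e, u -> i / F C0 _: fires at position(s) 4: gikizugukekisera
surface: gikizugukekisera

cell TOR=un, ASPECT=pa, CASE=vo:
underlying: bo-kuzuguk-li-v
1. f -> v, p -> b, s -> z, t -> d / _ Z: no change
2. b -> p, d -> t, g -> k, v -> f, z -> s / _ #: fires at position(s) 12: bokuzuguklif
3. 0 -> e / C _ C: inserts after position(s) 9: bokuzugukelif
4. o -> e, u -> i / F C0 _: no change
surface: bokuzugukelif

cell TOR=un, ASPECT=pa, CASE=ri:
underlying: bo-kuzuguk-li-re
1. f -> v, p -> b, s -> z, t -> d / _ Z: no change
2. b -> p, d -> t, g -> k, v -> f, z -> s / _ #: no change
3. 0 -> e / C _ C: inserts after position(s) 9: bokuzugukelire
4. o -> e, u -> i / F C0 _: no change
surface: bokuzugukelire


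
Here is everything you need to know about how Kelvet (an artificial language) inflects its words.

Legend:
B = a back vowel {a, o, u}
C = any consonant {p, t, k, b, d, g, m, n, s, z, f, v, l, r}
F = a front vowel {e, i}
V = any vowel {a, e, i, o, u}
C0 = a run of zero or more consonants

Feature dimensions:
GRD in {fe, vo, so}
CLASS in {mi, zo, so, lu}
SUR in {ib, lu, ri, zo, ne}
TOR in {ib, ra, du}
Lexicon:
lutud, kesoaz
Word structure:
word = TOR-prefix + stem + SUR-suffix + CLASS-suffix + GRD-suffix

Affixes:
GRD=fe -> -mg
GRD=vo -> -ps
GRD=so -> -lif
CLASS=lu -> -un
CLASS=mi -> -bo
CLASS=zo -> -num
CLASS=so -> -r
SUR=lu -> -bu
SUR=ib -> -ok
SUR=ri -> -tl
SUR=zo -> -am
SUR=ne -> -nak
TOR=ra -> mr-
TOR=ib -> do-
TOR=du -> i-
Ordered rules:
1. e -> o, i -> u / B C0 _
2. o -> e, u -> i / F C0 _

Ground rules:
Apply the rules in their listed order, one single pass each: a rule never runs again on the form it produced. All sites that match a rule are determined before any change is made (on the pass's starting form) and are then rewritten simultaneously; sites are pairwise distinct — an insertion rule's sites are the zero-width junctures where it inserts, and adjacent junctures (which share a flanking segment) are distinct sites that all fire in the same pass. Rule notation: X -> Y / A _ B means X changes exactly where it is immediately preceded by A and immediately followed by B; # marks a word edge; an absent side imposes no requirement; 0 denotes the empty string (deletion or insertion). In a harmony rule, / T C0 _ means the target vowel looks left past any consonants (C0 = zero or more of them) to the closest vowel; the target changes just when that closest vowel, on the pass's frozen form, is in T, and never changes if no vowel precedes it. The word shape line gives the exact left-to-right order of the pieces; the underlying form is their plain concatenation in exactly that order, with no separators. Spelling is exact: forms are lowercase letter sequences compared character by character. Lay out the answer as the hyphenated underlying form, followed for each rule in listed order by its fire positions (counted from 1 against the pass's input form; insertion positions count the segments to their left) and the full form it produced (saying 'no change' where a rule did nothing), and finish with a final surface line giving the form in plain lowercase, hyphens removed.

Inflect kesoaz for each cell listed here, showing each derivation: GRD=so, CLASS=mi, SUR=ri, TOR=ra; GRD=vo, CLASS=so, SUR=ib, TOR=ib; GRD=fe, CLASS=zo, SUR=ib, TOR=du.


cell GRD=so, CLASS=mi, SUR=ri, TOR=ra:
underlying: mr-kesoaz-tl-bo-lif
1. e -> o, i -> u / B C0 _: fires at position(s) 14: mrkesoaztlboluf
2. o -> e, u -> i / F C0 _: fires at position(s) 6: mrkeseaztlboluf
surface: mrkeseaztlboluf

cell GRD=vo, CLASS=so, SUR=ib, TOR=ib:
underlying: do-kesoaz-ok-r-ps
1. e -> o, i -> u / B C0 _: fires at position(s) 4: dokosoazokrps
2. o -> e, u -> i / F C0 _: no change
surface: dokosoazokrps

cell GRD=fe, CLASS=zo, SUR=ib, TOR=du:
underlying: i-kesoaz-ok-num-mg
1. e -> o, i -> u / B C0 _: no change
2. o -> e, u -> i / F C0 _: fires at position(s) 5: ikeseazoknummg
surface: ikeseazoknummg


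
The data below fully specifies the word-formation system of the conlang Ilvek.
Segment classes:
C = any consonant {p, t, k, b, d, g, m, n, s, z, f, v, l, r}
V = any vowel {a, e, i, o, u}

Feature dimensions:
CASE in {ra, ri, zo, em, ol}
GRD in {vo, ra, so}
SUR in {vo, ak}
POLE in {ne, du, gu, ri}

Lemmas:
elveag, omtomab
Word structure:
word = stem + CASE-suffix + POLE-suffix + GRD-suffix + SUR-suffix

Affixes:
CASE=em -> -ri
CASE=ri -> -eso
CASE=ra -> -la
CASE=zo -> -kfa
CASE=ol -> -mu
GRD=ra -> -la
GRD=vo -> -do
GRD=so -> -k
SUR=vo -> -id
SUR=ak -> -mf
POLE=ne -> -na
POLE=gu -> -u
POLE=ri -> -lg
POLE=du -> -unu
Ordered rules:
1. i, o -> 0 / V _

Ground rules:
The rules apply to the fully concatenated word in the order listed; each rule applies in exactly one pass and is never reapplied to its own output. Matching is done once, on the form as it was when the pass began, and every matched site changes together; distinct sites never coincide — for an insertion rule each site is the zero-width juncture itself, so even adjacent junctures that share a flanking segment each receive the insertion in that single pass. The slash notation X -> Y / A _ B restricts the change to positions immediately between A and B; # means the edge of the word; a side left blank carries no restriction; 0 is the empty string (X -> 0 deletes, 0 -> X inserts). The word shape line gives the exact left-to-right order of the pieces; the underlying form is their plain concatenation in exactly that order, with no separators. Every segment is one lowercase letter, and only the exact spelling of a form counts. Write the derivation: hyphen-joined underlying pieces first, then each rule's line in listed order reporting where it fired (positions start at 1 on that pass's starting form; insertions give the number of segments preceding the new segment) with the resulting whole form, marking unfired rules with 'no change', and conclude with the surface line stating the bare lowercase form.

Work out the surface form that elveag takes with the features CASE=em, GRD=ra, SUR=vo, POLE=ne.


underlying: elveag-ri-na-la-id
1. i, o -> 0 / V _: fires at position(s) 13: elveagrinalad
surface: elveagrinalad


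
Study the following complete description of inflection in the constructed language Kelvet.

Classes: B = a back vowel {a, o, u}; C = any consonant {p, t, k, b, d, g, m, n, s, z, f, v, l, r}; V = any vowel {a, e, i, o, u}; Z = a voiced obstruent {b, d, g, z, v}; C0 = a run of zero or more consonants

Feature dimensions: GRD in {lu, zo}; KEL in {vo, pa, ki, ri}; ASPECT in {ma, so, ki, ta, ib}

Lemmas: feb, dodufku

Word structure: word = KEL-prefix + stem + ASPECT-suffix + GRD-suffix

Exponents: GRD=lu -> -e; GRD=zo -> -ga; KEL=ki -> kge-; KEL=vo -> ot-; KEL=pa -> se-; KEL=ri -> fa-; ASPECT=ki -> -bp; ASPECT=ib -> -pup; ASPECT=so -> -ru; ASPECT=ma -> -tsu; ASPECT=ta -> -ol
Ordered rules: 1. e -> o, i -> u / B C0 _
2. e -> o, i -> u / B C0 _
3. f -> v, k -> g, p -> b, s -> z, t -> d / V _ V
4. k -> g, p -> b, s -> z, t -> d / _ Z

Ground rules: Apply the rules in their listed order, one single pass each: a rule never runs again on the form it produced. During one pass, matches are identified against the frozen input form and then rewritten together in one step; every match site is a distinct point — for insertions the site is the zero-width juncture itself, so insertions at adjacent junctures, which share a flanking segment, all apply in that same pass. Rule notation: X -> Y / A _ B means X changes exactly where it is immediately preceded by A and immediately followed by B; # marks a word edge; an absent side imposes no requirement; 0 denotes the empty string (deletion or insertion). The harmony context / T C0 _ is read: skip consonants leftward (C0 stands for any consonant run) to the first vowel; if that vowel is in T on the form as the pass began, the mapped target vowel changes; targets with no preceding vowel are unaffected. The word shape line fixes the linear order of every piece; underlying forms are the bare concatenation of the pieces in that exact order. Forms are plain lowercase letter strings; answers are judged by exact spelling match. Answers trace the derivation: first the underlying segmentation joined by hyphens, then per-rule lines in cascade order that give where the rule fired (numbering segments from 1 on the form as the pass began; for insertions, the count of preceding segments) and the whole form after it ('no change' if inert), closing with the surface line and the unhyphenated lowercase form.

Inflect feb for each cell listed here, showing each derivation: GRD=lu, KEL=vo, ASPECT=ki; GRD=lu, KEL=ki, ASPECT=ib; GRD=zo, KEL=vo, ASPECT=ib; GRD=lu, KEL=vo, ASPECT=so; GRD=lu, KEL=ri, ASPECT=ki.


cell GRD=lu, KEL=vo, ASPECT=ki:
underlying: ot-feb-bp-e
1. e -> o, i -> u / B C0 _: fires at position(s) 4: otfobbpe
2. e -> o, i -> u / B C0 _: fires at position(s) 8: otfobbpo
3. f -> v, k -> g, p -> b, s -> z, t -> d / V _ V: no change
4. k -> g, p -> b, s -> z, t -> d / _ Z: no change
surface: otfobbpo

cell GRD=lu, KEL=ki, ASPECT=ib:
underlying: kge-feb-pup-e
1. e -> o, i -> u / B C0 _: fires at position(s) 10: kgefebpupo
2. e -> o, i -> u / B C0 _: no change
3. f -> v, k -> g, p -> b, s -> z, t -> d / V _ V: fires at position(s) 4, 9: kgevebpubo
4. k -> g, p -> b, s -> z, t -> d / _ Z: fires at position(s) 1: ggevebpubo
surface: ggevebpubo

cell GRD=zo, KEL=vo, ASPECT=ib:
underlying: ot-feb-pup-ga
1. e -> o, i -> u / B C0 _: fires at position(s) 4: otfobpupga
2. e -> o, i -> u / B C0 _: no change
3. f -> v, k -> g, p -> b, s -> z, t -> d / V _ V: no change
4. k -> g, p -> b, s -> z, t -> d / _ Z: fires at position(s) 8: otfobpubga
surface: otfobpubga

cell GRD=lu, KEL=vo, ASPECT=so:
underlying: ot-feb-ru-e
1. e -> o, i -> u / B C0 _: fires at position(s) 4, 8: otfobruo
2. e -> o, i -> u / B C0 _: no change
3. f -> v, k -> g, p -> b, s -> z, t -> d / V _ V: no change
4. k -> g, p -> b, s -> z, t -> d / _ Z: no change
surface: otfobruo

cell GRD=lu, KEL=ri, ASPECT=ki:
underlying: fa-feb-bp-e
1. e -> o, i -> u / B C0 _: fires at position(s) 4: fafobbpe
2. e -> o, i -> u / B C0 _: fires at position(s) 8: fafobbpo
3. f -> v, k -> g, p -> b, s -> z, t -> d / V _ V: fires at position(s) 3: favobbpo
4. k -> g, p -> b, s -> z, t -> d / _ Z: no change
surface: favobbpo
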